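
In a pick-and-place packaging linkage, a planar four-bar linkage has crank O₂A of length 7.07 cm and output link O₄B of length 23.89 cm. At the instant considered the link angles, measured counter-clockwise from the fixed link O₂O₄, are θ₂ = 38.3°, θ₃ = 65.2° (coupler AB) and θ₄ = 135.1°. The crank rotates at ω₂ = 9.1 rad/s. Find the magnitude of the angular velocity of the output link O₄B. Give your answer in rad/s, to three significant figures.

1.30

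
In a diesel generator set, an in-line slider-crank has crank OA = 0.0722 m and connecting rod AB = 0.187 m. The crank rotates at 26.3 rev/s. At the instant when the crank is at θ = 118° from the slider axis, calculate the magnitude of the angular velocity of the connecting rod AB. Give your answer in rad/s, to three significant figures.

31.9

ω = 165.2 rad/s (converted from 26.3 rev/s).
The rod makes angle φ with the slider axis where L sinφ = r sinθ; differentiating, L cosφ·φ̇ = r ω cosθ.
L cosφ = √(L² − r² sin²θ) = 0.1758 m.
|ω_rod| = r ω |cosθ| / √(L² − r² sin²θ) = 0.0722·165.2·0.46947/0.1758 = 31.862 rad/s.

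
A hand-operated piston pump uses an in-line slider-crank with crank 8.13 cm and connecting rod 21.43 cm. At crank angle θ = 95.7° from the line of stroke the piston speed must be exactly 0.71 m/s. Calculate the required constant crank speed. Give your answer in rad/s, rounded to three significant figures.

For an in-line slider-crank, |v_piston| = rω|sinθ|·[1 + r cosθ/√(L² − r² sin²θ)].
With r = 0.0813 m, L = 0.2143 m, θ = 95.7°: the bracketed kinematic factor |dx/dθ| = 0.077606 m.
ω = v/|dx/dθ| = 0.71/0.077606 = 9.1487 rad/s.

9.15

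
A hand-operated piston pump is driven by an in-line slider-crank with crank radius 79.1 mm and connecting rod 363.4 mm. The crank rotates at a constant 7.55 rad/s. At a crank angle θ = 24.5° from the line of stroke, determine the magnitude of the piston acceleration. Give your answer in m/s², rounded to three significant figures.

4.76

ω = 7.55 rad/s
x(θ) = r cosθ + √(L² − r² sin²θ); with ω constant, a = ω²·d²x/dθ².
d²x/dθ² = −r cosθ − r²(cos2θ)/√u − r⁴ sin²2θ/(4u^{3/2}),  u = L² − r² sin²θ = 0.130984 m².
Substituting r = 0.0791 m, L = 0.3634 m, θ = 24.5°: d²x/dθ² = -0.083437 m.
a = ω²·d²x/dθ² = (7.55)²·(-0.083437) = -4.7561 m/s²;  |a| = 4.7561 m/s².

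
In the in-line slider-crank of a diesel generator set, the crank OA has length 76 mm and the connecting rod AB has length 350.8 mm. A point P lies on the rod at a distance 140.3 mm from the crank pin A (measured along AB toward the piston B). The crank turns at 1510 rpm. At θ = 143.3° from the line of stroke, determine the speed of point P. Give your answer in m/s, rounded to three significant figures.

ω = 158.1 rad/s.  Crank-pin speed |V_A| = rω = 12.018 m/s, perpendicular to OA.
Rod angle: sinφ = −(r/L) sinθ ⇒ φ = -7.439°; ω_rod = −rω cosθ/√(L²−r²sin²θ) = +27.7 rad/s.
V_P = V_A + ω_rod × AP, with AP = 0.1403 m along the rod.
Components: V_Px = −rω sinθ − a·ω_rod·sinφ = -6.6789 m/s;  V_Py = rω cosθ + a·ω_rod·cosφ = -5.7818 m/s.
|V_P| = √(V_Px² + V_Py²) = 8.8338 m/s.

8.83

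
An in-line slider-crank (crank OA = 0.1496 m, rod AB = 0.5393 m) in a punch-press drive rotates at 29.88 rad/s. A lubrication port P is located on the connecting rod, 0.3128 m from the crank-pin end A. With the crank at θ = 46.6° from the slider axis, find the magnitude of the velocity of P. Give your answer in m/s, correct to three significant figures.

3.84

ω = 29.88 rad/s.  Crank-pin speed |V_A| = rω = 4.47 m/s, perpendicular to OA.
Rod angle: sinφ = −(r/L) sinθ ⇒ φ = -11.628°; ω_rod = −rω cosθ/√(L²−r²sin²θ) = -5.8143 rad/s.
V_P = V_A + ω_rod × AP, with AP = 0.3128 m along the rod.
Components: V_Px = −rω sinθ − a·ω_rod·sinφ = -3.6144 m/s;  V_Py = rω cosθ + a·ω_rod·cosφ = +1.2899 m/s.
|V_P| = √(V_Px² + V_Py²) = 3.8377 m/s.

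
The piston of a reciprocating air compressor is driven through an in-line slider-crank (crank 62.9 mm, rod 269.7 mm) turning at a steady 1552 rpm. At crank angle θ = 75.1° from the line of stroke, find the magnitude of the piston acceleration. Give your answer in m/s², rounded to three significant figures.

ω = 2π·1552/60 = 162.5 rad/s
x(θ) = r cosθ + √(L² − r² sin²θ); with ω constant, a = ω²·d²x/dθ².
d²x/dθ² = −r cosθ − r²(cos2θ)/√u − r⁴ sin²2θ/(4u^{3/2}),  u = L² − r² sin²θ = 0.0690433 m².
Substituting r = 0.0629 m, L = 0.2697 m, θ = 75.1°: d²x/dθ² = -0.0031609 m.
a = ω²·d²x/dθ² = (162.5)²·(-0.0031609) = -83.494 m/s²;  |a| = 83.494 m/s².

83.5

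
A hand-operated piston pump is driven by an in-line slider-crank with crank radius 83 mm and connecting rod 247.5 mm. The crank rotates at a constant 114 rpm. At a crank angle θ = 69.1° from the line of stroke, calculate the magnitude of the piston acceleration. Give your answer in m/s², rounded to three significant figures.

1.16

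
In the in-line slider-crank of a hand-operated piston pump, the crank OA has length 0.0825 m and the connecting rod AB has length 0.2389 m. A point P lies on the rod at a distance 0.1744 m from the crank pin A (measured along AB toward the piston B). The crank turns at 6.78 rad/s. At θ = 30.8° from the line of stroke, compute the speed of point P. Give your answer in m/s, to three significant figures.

ω = 6.78 rad/s.  Crank-pin speed |V_A| = rω = 0.55935 m/s, perpendicular to OA.
Rod angle: sinφ = −(r/L) sinθ ⇒ φ = -10.185°; ω_rod = −rω cosθ/√(L²−r²sin²θ) = -2.0433 rad/s.
V_P = V_A + ω_rod × AP, with AP = 0.1744 m along the rod.
Components: V_Px = −rω sinθ − a·ω_rod·sinφ = -0.34942 m/s;  V_Py = rω cosθ + a·ω_rod·cosφ = +0.12972 m/s.
|V_P| = √(V_Px² + V_Py²) = 0.37272 m/s.

0.373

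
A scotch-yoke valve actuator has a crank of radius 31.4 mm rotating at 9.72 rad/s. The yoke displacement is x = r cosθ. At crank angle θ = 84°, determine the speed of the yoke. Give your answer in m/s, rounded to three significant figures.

0.304

ω = 9.72 rad/s
x = r cosθ ⇒ ẋ = −rω sinθ.
|v| = rω|sinθ| = 0.0314·9.72·|sin 84°| = 0.30354 m/s.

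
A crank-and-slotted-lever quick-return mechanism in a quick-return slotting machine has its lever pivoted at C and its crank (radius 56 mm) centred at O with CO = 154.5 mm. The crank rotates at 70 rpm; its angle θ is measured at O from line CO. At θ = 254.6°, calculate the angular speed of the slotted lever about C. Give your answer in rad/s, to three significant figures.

0.274

ω = 7.33 rad/s (from 70 rpm).
Crank pin A relative to C: A = (d + r cosθ, r sinθ); lever angle φ = atan2(r sinθ, d + r cosθ).
Differentiating tanφ: φ̇ = rω(d cosθ + r)/(d² + r² + 2dr cosθ).
d² + r² + 2dr cosθ = |CA|² = 0.0224111 m²;  d cosθ + r = +0.014972 m.
|ω_lever| = |0.056·7.33·+0.014972| / 0.0224111 = 0.27423 rad/s.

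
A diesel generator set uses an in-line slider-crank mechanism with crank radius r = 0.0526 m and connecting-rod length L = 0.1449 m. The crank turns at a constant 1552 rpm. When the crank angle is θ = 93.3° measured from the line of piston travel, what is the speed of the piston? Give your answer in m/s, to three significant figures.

8.34

ω = 2π·1552/60 = 162.5 rad/s
For an in-line slider-crank, x = r cosθ + √(L² − r² sin²θ), so v = −rω sinθ·[1 + r cosθ/√(L² − r² sin²θ)].
With r = 0.0526 m, L = 0.1449 m, θ = 93.3°: √(L² − r² sin²θ) = 0.13505 m.
v = −0.0526·162.5·0.99834·[1 + 0.0526·-0.05756/0.13505] = -8.3433 m/s.
|v| = 8.3433 m/s.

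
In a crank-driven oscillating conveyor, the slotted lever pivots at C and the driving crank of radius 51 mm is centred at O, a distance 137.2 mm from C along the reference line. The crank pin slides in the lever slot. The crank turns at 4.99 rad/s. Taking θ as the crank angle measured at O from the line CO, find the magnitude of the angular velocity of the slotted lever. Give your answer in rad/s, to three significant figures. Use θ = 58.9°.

1.08

ω = 4.99 rad/s
Crank pin A relative to C: A = (d + r cosθ, r sinθ); lever angle φ = atan2(r sinθ, d + r cosθ).
Differentiating tanφ: φ̇ = rω(d cosθ + r)/(d² + r² + 2dr cosθ).
d² + r² + 2dr cosθ = |CA|² = 0.0286534 m²;  d cosθ + r = +0.12187 m.
|ω_lever| = |0.051·4.99·+0.12187| / 0.0286534 = 1.0824 rad/s.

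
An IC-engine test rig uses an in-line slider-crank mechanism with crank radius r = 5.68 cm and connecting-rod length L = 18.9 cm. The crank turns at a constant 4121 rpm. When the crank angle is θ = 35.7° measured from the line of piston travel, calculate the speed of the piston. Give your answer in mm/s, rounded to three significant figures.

17800

ω = 2π·4121/60 = 431.6 rad/s
For an in-line slider-crank, x = r cosθ + √(L² − r² sin²θ), so v = −rω sinθ·[1 + r cosθ/√(L² − r² sin²θ)].
With r = 0.0568 m, L = 0.189 m, θ = 35.7°: √(L² − r² sin²θ) = 0.18607 m.
v = −0.0568·431.6·0.58354·[1 + 0.0568·0.81208/0.18607] = -17.85 m/s.
|v| = 17.85 m/s = 17850 mm/s.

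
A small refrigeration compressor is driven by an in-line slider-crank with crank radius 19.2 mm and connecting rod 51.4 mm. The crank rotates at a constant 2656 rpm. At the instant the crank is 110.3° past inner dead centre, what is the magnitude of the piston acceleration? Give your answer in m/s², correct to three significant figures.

955

ω = 2π·2656/60 = 278.1 rad/s
x(θ) = r cosθ + √(L² − r² sin²θ); with ω constant, a = ω²·d²x/dθ².
d²x/dθ² = −r cosθ − r²(cos2θ)/√u − r⁴ sin²2θ/(4u^{3/2}),  u = L² − r² sin²θ = 0.00231769 m².
Substituting r = 0.0192 m, L = 0.0514 m, θ = 110.3°: d²x/dθ² = +0.012346 m.
a = ω²·d²x/dθ² = (278.1)²·(+0.012346) = +955.09 m/s²;  |a| = 955.09 m/s².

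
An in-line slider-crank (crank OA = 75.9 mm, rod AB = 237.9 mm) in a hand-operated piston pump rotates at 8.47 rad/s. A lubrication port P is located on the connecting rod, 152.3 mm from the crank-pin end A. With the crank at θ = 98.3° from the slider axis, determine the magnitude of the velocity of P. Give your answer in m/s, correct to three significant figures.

ω = 8.47 rad/s.  Crank-pin speed |V_A| = rω = 0.64287 m/s, perpendicular to OA.
Rod angle: sinφ = −(r/L) sinθ ⇒ φ = -18.403°; ω_rod = −rω cosθ/√(L²−r²sin²θ) = +0.41112 rad/s.
V_P = V_A + ω_rod × AP, with AP = 0.1523 m along the rod.
Components: V_Px = −rω sinθ − a·ω_rod·sinφ = -0.61637 m/s;  V_Py = rω cosθ + a·ω_rod·cosφ = -0.033392 m/s.
|V_P| = √(V_Px² + V_Py²) = 0.61728 m/s.

0.617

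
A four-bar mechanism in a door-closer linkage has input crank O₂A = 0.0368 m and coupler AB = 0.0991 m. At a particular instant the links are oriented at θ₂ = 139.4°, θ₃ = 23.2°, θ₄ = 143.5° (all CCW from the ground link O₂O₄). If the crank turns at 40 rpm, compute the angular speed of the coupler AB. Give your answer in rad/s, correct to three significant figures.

0.129

ω₂ = 4.189 rad/s (from 40 rpm).
Differentiating the loop-closure r₂e^{iθ₂}+r₃e^{iθ₃}=r₁+r₄e^{iθ₄} gives r₂ω₂e^{iθ₂}+r₃ω₃e^{iθ₃}=r₄ω₄e^{iθ₄}.
Eliminating the other unknown: ω₃ = r₂ω₂ sin(θ₄−θ₂) / [r₃ sin(θ₃−θ₄)].
Numerator sine = +0.07150; denominator sine = -0.86340.
Result = 0.0368·4.189·(+0.07150) / (0.0991·(-0.86340)) = -0.12881 rad/s; magnitude 0.12881 rad/s.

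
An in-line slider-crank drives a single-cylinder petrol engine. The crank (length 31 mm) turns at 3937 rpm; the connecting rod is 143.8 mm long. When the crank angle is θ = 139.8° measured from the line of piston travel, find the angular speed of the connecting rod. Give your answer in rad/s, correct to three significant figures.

68.6

ω = 412.3 rad/s (converted from 3937 rpm).
The rod makes angle φ with the slider axis where L sinφ = r sinθ; differentiating, L cosφ·φ̇ = r ω cosθ.
L cosφ = √(L² − r² sin²θ) = 0.1424 m.
|ω_rod| = r ω |cosθ| / √(L² − r² sin²θ) = 0.031·412.3·0.76380/0.1424 = 68.552 rad/s.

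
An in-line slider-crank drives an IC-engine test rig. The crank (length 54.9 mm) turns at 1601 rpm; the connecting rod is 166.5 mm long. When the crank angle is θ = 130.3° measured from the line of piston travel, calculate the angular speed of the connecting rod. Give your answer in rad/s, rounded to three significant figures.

36.9

ω = 167.7 rad/s (converted from 1601 rpm).
The rod makes angle φ with the slider axis where L sinφ = r sinθ; differentiating, L cosφ·φ̇ = r ω cosθ.
L cosφ = √(L² − r² sin²θ) = 0.16115 m.
|ω_rod| = r ω |cosθ| / √(L² − r² sin²θ) = 0.0549·167.7·0.64679/0.16115 = 36.943 rad/s.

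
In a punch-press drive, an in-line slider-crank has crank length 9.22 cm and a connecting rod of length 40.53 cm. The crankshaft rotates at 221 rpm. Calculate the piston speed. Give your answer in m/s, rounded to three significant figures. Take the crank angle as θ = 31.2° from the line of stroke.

1.32

ω = 2π·221/60 = 23.14 rad/s
For an in-line slider-crank, x = r cosθ + √(L² − r² sin²θ), so v = −rω sinθ·[1 + r cosθ/√(L² − r² sin²θ)].
With r = 0.0922 m, L = 0.4053 m, θ = 31.2°: √(L² − r² sin²θ) = 0.40248 m.
v = −0.0922·23.14·0.51803·[1 + 0.0922·0.85536/0.40248] = -1.322 m/s.
|v| = 1.322 m/s.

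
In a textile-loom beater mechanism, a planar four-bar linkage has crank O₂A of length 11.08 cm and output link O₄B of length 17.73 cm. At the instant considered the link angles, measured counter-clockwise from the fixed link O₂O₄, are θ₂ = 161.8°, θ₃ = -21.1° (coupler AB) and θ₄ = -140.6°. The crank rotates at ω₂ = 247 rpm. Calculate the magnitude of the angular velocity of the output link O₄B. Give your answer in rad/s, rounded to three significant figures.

ω₂ = 25.87 rad/s (from 247 rpm).
Differentiating the loop-closure r₂e^{iθ₂}+r₃e^{iθ₃}=r₁+r₄e^{iθ₄} gives r₂ω₂e^{iθ₂}+r₃ω₃e^{iθ₃}=r₄ω₄e^{iθ₄}.
Eliminating the other unknown: ω₄ = r₂ω₂ sin(θ₂−θ₃) / [r₄ sin(θ₄−θ₃)].
Numerator sine = -0.05059; denominator sine = -0.87036.
Result = 0.1108·25.87·(-0.05059) / (0.1773·(-0.87036)) = +0.93961 rad/s; magnitude 0.93961 rad/s.

0.940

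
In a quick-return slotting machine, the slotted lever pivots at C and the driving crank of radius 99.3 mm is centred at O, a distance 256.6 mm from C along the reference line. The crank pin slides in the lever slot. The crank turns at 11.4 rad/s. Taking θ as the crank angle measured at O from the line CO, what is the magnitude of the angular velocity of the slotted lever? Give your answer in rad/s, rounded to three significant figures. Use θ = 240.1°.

ω = 11.4 rad/s
Crank pin A relative to C: A = (d + r cosθ, r sinθ); lever angle φ = atan2(r sinθ, d + r cosθ).
Differentiating tanφ: φ̇ = rω(d cosθ + r)/(d² + r² + 2dr cosθ).
d² + r² + 2dr cosθ = |CA|² = 0.0503007 m²;  d cosθ + r = -0.028612 m.
|ω_lever| = |0.0993·11.4·-0.028612| / 0.0503007 = 0.64391 rad/s.

0.644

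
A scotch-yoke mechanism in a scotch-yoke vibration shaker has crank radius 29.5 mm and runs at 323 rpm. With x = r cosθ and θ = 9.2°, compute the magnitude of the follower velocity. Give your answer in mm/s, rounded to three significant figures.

ω = 33.82 rad/s (from 323 rpm).
x = r cosθ ⇒ ẋ = −rω sinθ.
|v| = rω|sinθ| = 0.0295·33.82·|sin 9.2°| = 0.15953 m/s = 159.53 mm/s.

160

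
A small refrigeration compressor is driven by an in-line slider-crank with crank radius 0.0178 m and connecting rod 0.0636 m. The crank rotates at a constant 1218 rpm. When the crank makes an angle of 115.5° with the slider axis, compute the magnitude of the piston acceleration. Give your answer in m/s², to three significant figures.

ω = 2π·1218/60 = 127.5 rad/s
x(θ) = r cosθ + √(L² − r² sin²θ); with ω constant, a = ω²·d²x/dθ².
d²x/dθ² = −r cosθ − r²(cos2θ)/√u − r⁴ sin²2θ/(4u^{3/2}),  u = L² − r² sin²θ = 0.00378684 m².
Substituting r = 0.0178 m, L = 0.0636 m, θ = 115.5°: d²x/dθ² = +0.010838 m.
a = ω²·d²x/dθ² = (127.5)²·(+0.010838) = +176.32 m/s²;  |a| = 176.32 m/s².

176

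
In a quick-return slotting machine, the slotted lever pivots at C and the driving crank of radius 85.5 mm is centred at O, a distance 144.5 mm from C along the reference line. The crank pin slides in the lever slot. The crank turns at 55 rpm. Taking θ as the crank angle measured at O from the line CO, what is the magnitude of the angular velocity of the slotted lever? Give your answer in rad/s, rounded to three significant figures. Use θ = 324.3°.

2.07

ω = 5.76 rad/s (from 55 rpm).
Crank pin A relative to C: A = (d + r cosθ, r sinθ); lever angle φ = atan2(r sinθ, d + r cosθ).
Differentiating tanφ: φ̇ = rω(d cosθ + r)/(d² + r² + 2dr cosθ).
d² + r² + 2dr cosθ = |CA|² = 0.0482567 m²;  d cosθ + r = +0.20285 m.
|ω_lever| = |0.0855·5.76·+0.20285| / 0.0482567 = 2.07 rad/s.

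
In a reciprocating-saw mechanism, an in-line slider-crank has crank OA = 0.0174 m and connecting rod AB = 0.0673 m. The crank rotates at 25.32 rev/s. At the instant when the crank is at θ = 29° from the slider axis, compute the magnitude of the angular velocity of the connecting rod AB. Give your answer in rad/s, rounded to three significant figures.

36.3

ω = 159.1 rad/s (converted from 25.32 rev/s).
The rod makes angle φ with the slider axis where L sinφ = r sinθ; differentiating, L cosφ·φ̇ = r ω cosθ.
L cosφ = √(L² − r² sin²θ) = 0.066769 m.
|ω_rod| = r ω |cosθ| / √(L² − r² sin²θ) = 0.0174·159.1·0.87462/0.066769 = 36.261 rad/s.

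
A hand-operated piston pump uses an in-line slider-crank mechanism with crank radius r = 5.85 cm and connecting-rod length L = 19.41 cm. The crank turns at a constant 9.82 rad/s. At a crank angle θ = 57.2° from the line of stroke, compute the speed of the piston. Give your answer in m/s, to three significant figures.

0.564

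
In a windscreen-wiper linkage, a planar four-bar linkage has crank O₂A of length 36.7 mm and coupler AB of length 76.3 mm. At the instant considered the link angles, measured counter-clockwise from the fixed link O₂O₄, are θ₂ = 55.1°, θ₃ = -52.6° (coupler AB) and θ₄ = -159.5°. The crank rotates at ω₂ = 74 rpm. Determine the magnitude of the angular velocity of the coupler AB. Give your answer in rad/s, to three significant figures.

ω₂ = 7.749 rad/s (from 74 rpm).
Differentiating the loop-closure r₂e^{iθ₂}+r₃e^{iθ₃}=r₁+r₄e^{iθ₄} gives r₂ω₂e^{iθ₂}+r₃ω₃e^{iθ₃}=r₄ω₄e^{iθ₄}.
Eliminating the other unknown: ω₃ = r₂ω₂ sin(θ₄−θ₂) / [r₃ sin(θ₃−θ₄)].
Numerator sine = +0.56784; denominator sine = +0.95681.
Result = 0.0367·7.749·(+0.56784) / (0.0763·(+0.95681)) = +2.2121 rad/s; magnitude 2.2121 rad/s.

2.21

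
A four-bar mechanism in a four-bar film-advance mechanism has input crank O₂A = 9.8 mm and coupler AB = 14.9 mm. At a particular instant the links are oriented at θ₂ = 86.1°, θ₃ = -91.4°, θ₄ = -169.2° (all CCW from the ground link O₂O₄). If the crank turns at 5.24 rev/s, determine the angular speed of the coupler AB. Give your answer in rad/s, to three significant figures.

21.4

ω₂ = 32.92 rad/s (from 5.24 rev/s).
Differentiating the loop-closure r₂e^{iθ₂}+r₃e^{iθ₃}=r₁+r₄e^{iθ₄} gives r₂ω₂e^{iθ₂}+r₃ω₃e^{iθ₃}=r₄ω₄e^{iθ₄}.
Eliminating the other unknown: ω₃ = r₂ω₂ sin(θ₄−θ₂) / [r₃ sin(θ₃−θ₄)].
Numerator sine = +0.96727; denominator sine = +0.97742.
Result = 0.0098·32.92·(+0.96727) / (0.0149·(+0.97742)) = +21.43 rad/s; magnitude 21.43 rad/s.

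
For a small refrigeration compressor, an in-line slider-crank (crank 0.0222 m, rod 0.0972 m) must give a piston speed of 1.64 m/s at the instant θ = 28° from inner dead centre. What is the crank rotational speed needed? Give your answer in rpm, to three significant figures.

For an in-line slider-crank, |v_piston| = rω|sinθ|·[1 + r cosθ/√(L² − r² sin²θ)].
With r = 0.0222 m, L = 0.0972 m, θ = 28°: the bracketed kinematic factor |dx/dθ| = 0.012536 m.
ω = v/|dx/dθ| = 1.64/0.012536 = 130.82 rad/s.
N = 60ω/(2π) = 1249.2 rpm.

1250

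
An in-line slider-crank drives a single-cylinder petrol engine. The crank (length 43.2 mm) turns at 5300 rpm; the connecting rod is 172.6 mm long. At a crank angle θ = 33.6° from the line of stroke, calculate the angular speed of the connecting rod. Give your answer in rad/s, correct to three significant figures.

117

ω = 555 rad/s (converted from 5300 rpm).
The rod makes angle φ with the slider axis where L sinφ = r sinθ; differentiating, L cosφ·φ̇ = r ω cosθ.
L cosφ = √(L² − r² sin²θ) = 0.17094 m.
|ω_rod| = r ω |cosθ| / √(L² − r² sin²θ) = 0.0432·555·0.83292/0.17094 = 116.83 rad/s.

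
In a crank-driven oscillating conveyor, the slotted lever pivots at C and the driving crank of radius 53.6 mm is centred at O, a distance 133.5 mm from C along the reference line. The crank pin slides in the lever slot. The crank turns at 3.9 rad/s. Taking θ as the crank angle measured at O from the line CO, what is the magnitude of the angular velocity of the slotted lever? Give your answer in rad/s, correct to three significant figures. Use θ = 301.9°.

0.918

ω = 3.9 rad/s
Crank pin A relative to C: A = (d + r cosθ, r sinθ); lever angle φ = atan2(r sinθ, d + r cosθ).
Differentiating tanφ: φ̇ = rω(d cosθ + r)/(d² + r² + 2dr cosθ).
d² + r² + 2dr cosθ = |CA|² = 0.0282578 m²;  d cosθ + r = +0.12415 m.
|ω_lever| = |0.0536·3.9·+0.12415| / 0.0282578 = 0.91839 rad/s.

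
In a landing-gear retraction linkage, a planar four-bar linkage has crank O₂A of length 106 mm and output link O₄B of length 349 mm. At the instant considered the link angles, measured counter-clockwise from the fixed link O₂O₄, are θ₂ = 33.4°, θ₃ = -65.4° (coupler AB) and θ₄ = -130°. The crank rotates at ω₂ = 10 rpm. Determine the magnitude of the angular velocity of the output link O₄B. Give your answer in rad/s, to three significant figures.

0.348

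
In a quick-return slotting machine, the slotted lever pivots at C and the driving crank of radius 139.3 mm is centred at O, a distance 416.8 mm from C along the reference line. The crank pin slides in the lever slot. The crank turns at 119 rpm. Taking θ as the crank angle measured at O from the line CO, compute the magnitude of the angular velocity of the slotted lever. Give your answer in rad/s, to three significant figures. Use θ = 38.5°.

2.85

ω = 12.46 rad/s (from 119 rpm).
Crank pin A relative to C: A = (d + r cosθ, r sinθ); lever angle φ = atan2(r sinθ, d + r cosθ).
Differentiating tanφ: φ̇ = rω(d cosθ + r)/(d² + r² + 2dr cosθ).
d² + r² + 2dr cosθ = |CA|² = 0.284004 m²;  d cosθ + r = +0.46549 m.
|ω_lever| = |0.1393·12.46·+0.46549| / 0.284004 = 2.8452 rad/s.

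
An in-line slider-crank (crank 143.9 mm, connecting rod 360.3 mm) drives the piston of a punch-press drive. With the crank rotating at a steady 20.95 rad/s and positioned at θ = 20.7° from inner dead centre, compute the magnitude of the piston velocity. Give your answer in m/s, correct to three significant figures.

ω = 20.95 rad/s
For an in-line slider-crank, x = r cosθ + √(L² − r² sin²θ), so v = −rω sinθ·[1 + r cosθ/√(L² − r² sin²θ)].
With r = 0.1439 m, L = 0.3603 m, θ = 20.7°: √(L² − r² sin²θ) = 0.35669 m.
v = −0.1439·20.95·0.35347·[1 + 0.1439·0.93544/0.35669] = -1.4678 m/s.
|v| = 1.4678 m/s.

1.47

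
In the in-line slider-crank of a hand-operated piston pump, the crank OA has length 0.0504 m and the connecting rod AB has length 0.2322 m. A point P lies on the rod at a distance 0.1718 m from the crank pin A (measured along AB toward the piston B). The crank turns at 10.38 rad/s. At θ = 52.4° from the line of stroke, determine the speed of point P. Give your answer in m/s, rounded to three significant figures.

0.463

ω = 10.38 rad/s.  Crank-pin speed |V_A| = rω = 0.52315 m/s, perpendicular to OA.
Rod angle: sinφ = −(r/L) sinθ ⇒ φ = -9.902°; ω_rod = −rω cosθ/√(L²−r²sin²θ) = -1.3955 rad/s.
V_P = V_A + ω_rod × AP, with AP = 0.1718 m along the rod.
Components: V_Px = −rω sinθ − a·ω_rod·sinφ = -0.45572 m/s;  V_Py = rω cosθ + a·ω_rod·cosφ = +0.08303 m/s.
|V_P| = √(V_Px² + V_Py²) = 0.46322 m/s.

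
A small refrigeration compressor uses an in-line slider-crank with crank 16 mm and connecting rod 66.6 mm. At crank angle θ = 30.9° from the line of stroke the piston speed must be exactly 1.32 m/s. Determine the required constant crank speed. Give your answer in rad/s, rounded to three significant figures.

133

For an in-line slider-crank, |v_piston| = rω|sinθ|·[1 + r cosθ/√(L² − r² sin²θ)].
With r = 0.016 m, L = 0.0666 m, θ = 30.9°: the bracketed kinematic factor |dx/dθ| = 0.0099235 m.
ω = v/|dx/dθ| = 1.32/0.0099235 = 133.02 rad/s.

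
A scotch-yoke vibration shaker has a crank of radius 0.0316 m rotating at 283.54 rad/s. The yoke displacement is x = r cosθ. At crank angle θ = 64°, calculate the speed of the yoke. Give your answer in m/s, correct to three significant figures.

ω = 283.5 rad/s
x = r cosθ ⇒ ẋ = −rω sinθ.
|v| = rω|sinθ| = 0.0316·283.5·|sin 64°| = 8.0531 m/s.

8.05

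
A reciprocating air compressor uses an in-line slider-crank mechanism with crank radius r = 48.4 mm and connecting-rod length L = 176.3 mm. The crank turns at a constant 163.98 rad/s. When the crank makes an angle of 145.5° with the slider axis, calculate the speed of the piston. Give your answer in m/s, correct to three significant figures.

3.47

ω = 164 rad/s
For an in-line slider-crank, x = r cosθ + √(L² − r² sin²θ), so v = −rω sinθ·[1 + r cosθ/√(L² − r² sin²θ)].
With r = 0.0484 m, L = 0.1763 m, θ = 145.5°: √(L² − r² sin²θ) = 0.17416 m.
v = −0.0484·164·0.56641·[1 + 0.0484·-0.82413/0.17416] = -3.4658 m/s.
|v| = 3.4658 m/s.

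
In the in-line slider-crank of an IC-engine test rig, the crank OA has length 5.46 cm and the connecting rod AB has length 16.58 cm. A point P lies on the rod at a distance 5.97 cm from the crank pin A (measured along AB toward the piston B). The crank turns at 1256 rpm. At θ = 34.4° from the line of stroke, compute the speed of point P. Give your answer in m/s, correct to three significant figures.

5.86

ω = 131.5 rad/s.  Crank-pin speed |V_A| = rω = 7.1814 m/s, perpendicular to OA.
Rod angle: sinφ = −(r/L) sinθ ⇒ φ = -10.722°; ω_rod = −rω cosθ/√(L²−r²sin²θ) = -36.374 rad/s.
V_P = V_A + ω_rod × AP, with AP = 0.0597 m along the rod.
Components: V_Px = −rω sinθ − a·ω_rod·sinφ = -4.4613 m/s;  V_Py = rω cosθ + a·ω_rod·cosφ = +3.7919 m/s.
|V_P| = √(V_Px² + V_Py²) = 5.855 m/s.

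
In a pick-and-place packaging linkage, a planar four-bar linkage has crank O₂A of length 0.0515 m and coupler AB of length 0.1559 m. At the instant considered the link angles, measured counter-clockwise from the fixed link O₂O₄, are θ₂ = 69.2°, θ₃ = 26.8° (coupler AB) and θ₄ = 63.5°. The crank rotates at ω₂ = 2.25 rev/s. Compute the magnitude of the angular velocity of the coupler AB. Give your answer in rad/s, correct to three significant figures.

0.776

ω₂ = 14.14 rad/s (from 2.25 rev/s).
Differentiating the loop-closure r₂e^{iθ₂}+r₃e^{iθ₃}=r₁+r₄e^{iθ₄} gives r₂ω₂e^{iθ₂}+r₃ω₃e^{iθ₃}=r₄ω₄e^{iθ₄}.
Eliminating the other unknown: ω₃ = r₂ω₂ sin(θ₄−θ₂) / [r₃ sin(θ₃−θ₄)].
Numerator sine = -0.09932; denominator sine = -0.59763.
Result = 0.0515·14.14·(-0.09932) / (0.1559·(-0.59763)) = +0.77612 rad/s; magnitude 0.77612 rad/s.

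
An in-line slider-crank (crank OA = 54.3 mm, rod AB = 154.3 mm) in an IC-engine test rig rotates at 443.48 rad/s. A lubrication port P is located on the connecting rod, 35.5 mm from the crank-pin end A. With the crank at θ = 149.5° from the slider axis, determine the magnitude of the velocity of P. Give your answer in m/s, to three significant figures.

ω = 443.5 rad/s.  Crank-pin speed |V_A| = rω = 24.081 m/s, perpendicular to OA.
Rod angle: sinφ = −(r/L) sinθ ⇒ φ = -10.289°; ω_rod = −rω cosθ/√(L²−r²sin²θ) = +136.67 rad/s.
V_P = V_A + ω_rod × AP, with AP = 0.0355 m along the rod.
Components: V_Px = −rω sinθ − a·ω_rod·sinφ = -11.355 m/s;  V_Py = rω cosθ + a·ω_rod·cosφ = -15.975 m/s.
|V_P| = √(V_Px² + V_Py²) = 19.6 m/s.

19.6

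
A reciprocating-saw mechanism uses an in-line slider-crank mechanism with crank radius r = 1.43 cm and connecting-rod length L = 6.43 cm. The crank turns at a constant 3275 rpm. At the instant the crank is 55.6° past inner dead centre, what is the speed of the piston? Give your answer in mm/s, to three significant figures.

ω = 2π·3275/60 = 343 rad/s
For an in-line slider-crank, x = r cosθ + √(L² − r² sin²θ), so v = −rω sinθ·[1 + r cosθ/√(L² − r² sin²θ)].
With r = 0.0143 m, L = 0.0643 m, θ = 55.6°: √(L² − r² sin²θ) = 0.063208 m.
v = −0.0143·343·0.82511·[1 + 0.0143·0.56497/0.063208] = -4.5638 m/s.
|v| = 4.5638 m/s = 4563.8 mm/s.

4560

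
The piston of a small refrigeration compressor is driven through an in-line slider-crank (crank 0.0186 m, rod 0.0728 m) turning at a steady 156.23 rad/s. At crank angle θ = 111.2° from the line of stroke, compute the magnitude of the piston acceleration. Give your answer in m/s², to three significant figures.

ω = 156.2 rad/s
x(θ) = r cosθ + √(L² − r² sin²θ); with ω constant, a = ω²·d²x/dθ².
d²x/dθ² = −r cosθ − r²(cos2θ)/√u − r⁴ sin²2θ/(4u^{3/2}),  u = L² − r² sin²θ = 0.00499912 m².
Substituting r = 0.0186 m, L = 0.0728 m, θ = 111.2°: d²x/dθ² = +0.010301 m.
a = ω²·d²x/dθ² = (156.2)²·(+0.010301) = +251.43 m/s²;  |a| = 251.43 m/s².

251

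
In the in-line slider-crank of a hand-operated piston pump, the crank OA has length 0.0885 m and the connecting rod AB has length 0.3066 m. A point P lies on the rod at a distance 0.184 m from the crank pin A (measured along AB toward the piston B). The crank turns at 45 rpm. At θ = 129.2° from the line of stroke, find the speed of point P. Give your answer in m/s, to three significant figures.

0.306

ω = 4.712 rad/s.  Crank-pin speed |V_A| = rω = 0.41705 m/s, perpendicular to OA.
Rod angle: sinφ = −(r/L) sinθ ⇒ φ = -12.926°; ω_rod = −rω cosθ/√(L²−r²sin²θ) = +0.88206 rad/s.
V_P = V_A + ω_rod × AP, with AP = 0.184 m along the rod.
Components: V_Px = −rω sinθ − a·ω_rod·sinφ = -0.28688 m/s;  V_Py = rω cosθ + a·ω_rod·cosφ = -0.1054 m/s.
|V_P| = √(V_Px² + V_Py²) = 0.30563 m/s.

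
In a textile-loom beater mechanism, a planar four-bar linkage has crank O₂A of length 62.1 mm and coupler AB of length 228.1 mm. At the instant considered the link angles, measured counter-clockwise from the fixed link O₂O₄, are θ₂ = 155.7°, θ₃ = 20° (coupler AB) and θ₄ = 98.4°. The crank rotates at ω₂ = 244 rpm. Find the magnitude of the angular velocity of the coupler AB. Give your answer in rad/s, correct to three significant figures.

5.98

ω₂ = 25.55 rad/s (from 244 rpm).
Differentiating the loop-closure r₂e^{iθ₂}+r₃e^{iθ₃}=r₁+r₄e^{iθ₄} gives r₂ω₂e^{iθ₂}+r₃ω₃e^{iθ₃}=r₄ω₄e^{iθ₄}.
Eliminating the other unknown: ω₃ = r₂ω₂ sin(θ₄−θ₂) / [r₃ sin(θ₃−θ₄)].
Numerator sine = -0.84151; denominator sine = -0.97958.
Result = 0.0621·25.55·(-0.84151) / (0.2281·(-0.97958)) = +5.9759 rad/s; magnitude 5.9759 rad/s.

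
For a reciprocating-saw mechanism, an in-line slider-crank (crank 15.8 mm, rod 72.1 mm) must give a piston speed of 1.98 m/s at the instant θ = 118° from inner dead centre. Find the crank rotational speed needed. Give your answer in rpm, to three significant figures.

For an in-line slider-crank, |v_piston| = rω|sinθ|·[1 + r cosθ/√(L² − r² sin²θ)].
With r = 0.0158 m, L = 0.0721 m, θ = 118°: the bracketed kinematic factor |dx/dθ| = 0.012488 m.
ω = v/|dx/dθ| = 1.98/0.012488 = 158.56 rad/s.
N = 60ω/(2π) = 1514.1 rpm.

1510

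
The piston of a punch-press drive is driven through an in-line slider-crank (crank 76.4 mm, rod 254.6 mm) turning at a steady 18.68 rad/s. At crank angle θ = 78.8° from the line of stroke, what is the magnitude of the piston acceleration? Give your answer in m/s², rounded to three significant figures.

ω = 18.68 rad/s
x(θ) = r cosθ + √(L² − r² sin²θ); with ω constant, a = ω²·d²x/dθ².
d²x/dθ² = −r cosθ − r²(cos2θ)/√u − r⁴ sin²2θ/(4u^{3/2}),  u = L² − r² sin²θ = 0.0592044 m².
Substituting r = 0.0764 m, L = 0.2546 m, θ = 78.8°: d²x/dθ² = +0.0072534 m.
a = ω²·d²x/dθ² = (18.68)²·(+0.0072534) = +2.531 m/s²;  |a| = 2.531 m/s².

2.53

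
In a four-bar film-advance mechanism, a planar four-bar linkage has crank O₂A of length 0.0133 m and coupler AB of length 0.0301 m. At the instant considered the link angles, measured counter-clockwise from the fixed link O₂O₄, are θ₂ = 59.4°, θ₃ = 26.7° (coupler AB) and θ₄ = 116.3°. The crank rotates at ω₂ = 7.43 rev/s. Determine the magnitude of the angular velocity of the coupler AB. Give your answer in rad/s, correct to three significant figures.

17.3

ω₂ = 46.68 rad/s (from 7.43 rev/s).
Differentiating the loop-closure r₂e^{iθ₂}+r₃e^{iθ₃}=r₁+r₄e^{iθ₄} gives r₂ω₂e^{iθ₂}+r₃ω₃e^{iθ₃}=r₄ω₄e^{iθ₄}.
Eliminating the other unknown: ω₃ = r₂ω₂ sin(θ₄−θ₂) / [r₃ sin(θ₃−θ₄)].
Numerator sine = +0.83772; denominator sine = -0.99998.
Result = 0.0133·46.68·(+0.83772) / (0.0301·(-0.99998)) = -17.281 rad/s; magnitude 17.281 rad/s.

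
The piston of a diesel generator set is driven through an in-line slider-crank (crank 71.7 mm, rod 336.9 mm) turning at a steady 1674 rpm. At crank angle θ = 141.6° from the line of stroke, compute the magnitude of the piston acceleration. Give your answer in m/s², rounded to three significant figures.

ω = 2π·1674/60 = 175.3 rad/s
x(θ) = r cosθ + √(L² − r² sin²θ); with ω constant, a = ω²·d²x/dθ².
d²x/dθ² = −r cosθ − r²(cos2θ)/√u − r⁴ sin²2θ/(4u^{3/2}),  u = L² − r² sin²θ = 0.111518 m².
Substituting r = 0.0717 m, L = 0.3369 m, θ = 141.6°: d²x/dθ² = +0.052507 m.
a = ω²·d²x/dθ² = (175.3)²·(+0.052507) = +1613.6 m/s²;  |a| = 1613.6 m/s².

1610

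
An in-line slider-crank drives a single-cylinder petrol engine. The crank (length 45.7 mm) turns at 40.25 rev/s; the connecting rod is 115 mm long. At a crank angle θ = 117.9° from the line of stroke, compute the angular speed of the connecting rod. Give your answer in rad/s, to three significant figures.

50.2

ω = 252.9 rad/s (converted from 40.25 rev/s).
The rod makes angle φ with the slider axis where L sinφ = r sinθ; differentiating, L cosφ·φ̇ = r ω cosθ.
L cosφ = √(L² − r² sin²θ) = 0.10767 m.
|ω_rod| = r ω |cosθ| / √(L² − r² sin²θ) = 0.0457·252.9·0.46793/0.10767 = 50.226 rad/s.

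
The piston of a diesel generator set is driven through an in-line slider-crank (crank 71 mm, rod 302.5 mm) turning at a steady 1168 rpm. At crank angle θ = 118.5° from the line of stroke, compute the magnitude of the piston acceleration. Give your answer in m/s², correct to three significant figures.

ω = 2π·1168/60 = 122.3 rad/s
x(θ) = r cosθ + √(L² − r² sin²θ); with ω constant, a = ω²·d²x/dθ².
d²x/dθ² = −r cosθ − r²(cos2θ)/√u − r⁴ sin²2θ/(4u^{3/2}),  u = L² − r² sin²θ = 0.087613 m².
Substituting r = 0.071 m, L = 0.3025 m, θ = 118.5°: d²x/dθ² = +0.042982 m.
a = ω²·d²x/dθ² = (122.3)²·(+0.042982) = +643.02 m/s²;  |a| = 643.02 m/s².

643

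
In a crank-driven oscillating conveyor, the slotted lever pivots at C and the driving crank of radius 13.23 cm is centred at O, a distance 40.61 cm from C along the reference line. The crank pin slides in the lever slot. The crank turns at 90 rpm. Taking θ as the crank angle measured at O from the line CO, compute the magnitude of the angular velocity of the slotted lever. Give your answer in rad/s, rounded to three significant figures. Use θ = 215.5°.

ω = 9.425 rad/s (from 90 rpm).
Crank pin A relative to C: A = (d + r cosθ, r sinθ); lever angle φ = atan2(r sinθ, d + r cosθ).
Differentiating tanφ: φ̇ = rω(d cosθ + r)/(d² + r² + 2dr cosθ).
d² + r² + 2dr cosθ = |CA|² = 0.0949405 m²;  d cosθ + r = -0.19831 m.
|ω_lever| = |0.1323·9.425·-0.19831| / 0.0949405 = 2.6045 rad/s.

2.60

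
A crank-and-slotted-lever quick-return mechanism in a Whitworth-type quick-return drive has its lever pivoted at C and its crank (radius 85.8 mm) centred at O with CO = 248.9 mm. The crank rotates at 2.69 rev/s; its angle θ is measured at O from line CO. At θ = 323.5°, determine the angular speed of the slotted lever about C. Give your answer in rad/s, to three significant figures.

ω = 16.9 rad/s (from 2.69 rev/s).
Crank pin A relative to C: A = (d + r cosθ, r sinθ); lever angle φ = atan2(r sinθ, d + r cosθ).
Differentiating tanφ: φ̇ = rω(d cosθ + r)/(d² + r² + 2dr cosθ).
d² + r² + 2dr cosθ = |CA|² = 0.103647 m²;  d cosθ + r = +0.28588 m.
|ω_lever| = |0.0858·16.9·+0.28588| / 0.103647 = 3.9999 rad/s.

4.00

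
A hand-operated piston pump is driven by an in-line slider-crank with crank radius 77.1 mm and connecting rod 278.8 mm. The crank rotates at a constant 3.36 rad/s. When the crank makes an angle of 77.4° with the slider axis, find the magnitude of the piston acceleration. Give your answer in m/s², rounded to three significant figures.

ω = 3.36 rad/s
x(θ) = r cosθ + √(L² − r² sin²θ); with ω constant, a = ω²·d²x/dθ².
d²x/dθ² = −r cosθ − r²(cos2θ)/√u − r⁴ sin²2θ/(4u^{3/2}),  u = L² − r² sin²θ = 0.0720679 m².
Substituting r = 0.0771 m, L = 0.2788 m, θ = 77.4°: d²x/dθ² = +0.003134 m.
a = ω²·d²x/dθ² = (3.36)²·(+0.003134) = +0.035382 m/s²;  |a| = 0.035382 m/s².

0.0354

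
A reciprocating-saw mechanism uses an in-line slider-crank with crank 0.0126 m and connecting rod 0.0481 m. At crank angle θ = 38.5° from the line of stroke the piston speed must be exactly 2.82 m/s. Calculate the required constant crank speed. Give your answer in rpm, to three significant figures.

2840

For an in-line slider-crank, |v_piston| = rω|sinθ|·[1 + r cosθ/√(L² − r² sin²θ)].
With r = 0.0126 m, L = 0.0481 m, θ = 38.5°: the bracketed kinematic factor |dx/dθ| = 0.0094735 m.
ω = v/|dx/dθ| = 2.82/0.0094735 = 297.67 rad/s.
N = 60ω/(2π) = 2842.6 rpm.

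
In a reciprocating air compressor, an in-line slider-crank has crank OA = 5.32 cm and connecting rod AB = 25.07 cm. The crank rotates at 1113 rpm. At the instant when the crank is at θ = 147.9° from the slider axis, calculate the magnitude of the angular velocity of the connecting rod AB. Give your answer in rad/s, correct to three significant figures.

21.1

ω = 116.6 rad/s (converted from 1113 rpm).
The rod makes angle φ with the slider axis where L sinφ = r sinθ; differentiating, L cosφ·φ̇ = r ω cosθ.
L cosφ = √(L² − r² sin²θ) = 0.2491 m.
|ω_rod| = r ω |cosθ| / √(L² − r² sin²θ) = 0.0532·116.6·0.84712/0.2491 = 21.087 rad/s.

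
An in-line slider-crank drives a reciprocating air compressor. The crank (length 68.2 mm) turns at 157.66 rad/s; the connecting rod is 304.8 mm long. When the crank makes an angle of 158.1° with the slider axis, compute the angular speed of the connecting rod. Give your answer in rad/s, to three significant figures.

32.8

ω = 157.7 rad/s
The rod makes angle φ with the slider axis where L sinφ = r sinθ; differentiating, L cosφ·φ̇ = r ω cosθ.
L cosφ = √(L² − r² sin²θ) = 0.30374 m.
|ω_rod| = r ω |cosθ| / √(L² − r² sin²θ) = 0.0682·157.7·0.92784/0.30374 = 32.846 rad/s.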